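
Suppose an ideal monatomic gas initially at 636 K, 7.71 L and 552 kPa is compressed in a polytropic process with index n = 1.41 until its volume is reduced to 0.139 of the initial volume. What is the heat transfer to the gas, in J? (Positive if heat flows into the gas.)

-4980 J

n = P₁V₁/(RT₁) = 552×7.71/(8.314×636) = 0.805 mol.
Polytropic n=1.41: T₂ = T₁(V₁/V₂)^(n−1) = 636×(7.19)^0.41 = 1430 K; P₂ = P₁(V₁/V₂)^n = 8920 kPa.
W = (P₁V₁−P₂V₂)/(n−1) = (552×7.71−8920×1.07)/0.41 = -12900 J.
ΔU = nCvΔT = 0.805×12.5×(1430−636) = 7950 J.
Q = ΔU + W = -4980 J.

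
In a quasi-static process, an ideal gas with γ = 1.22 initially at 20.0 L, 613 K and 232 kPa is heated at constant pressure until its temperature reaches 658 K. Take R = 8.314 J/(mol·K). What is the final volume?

21.5 L

Isobaric: P stays 232 kPa; V/T = const ⇒ T₂ = 658 K, V₂ = 21.5 L.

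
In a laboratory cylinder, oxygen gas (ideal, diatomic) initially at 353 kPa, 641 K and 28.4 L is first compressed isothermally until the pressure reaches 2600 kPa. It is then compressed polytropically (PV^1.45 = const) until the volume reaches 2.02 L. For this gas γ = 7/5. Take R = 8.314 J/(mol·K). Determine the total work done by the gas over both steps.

n = P₁V₁/(RT₁) = 353×28.4/(8.314×641) = 1.88 mol.
Step 1 — Isothermal: T stays 641 K; PV = const ⇒ V₂ = 3.86 L, P₂ = 2600 kPa.
ΔU = 0 (ideal gas, T constant).
W = nRT ln(V₂/V₁) = 1.88×8.314×641×ln(0.136) = -20000 J.
Q = ΔU + W = -20000 J.
State after step 1: P = 2600 kPa, V = 3.86 L, T = 641 K.
Step 2 — Polytropic n=1.45: T₂ = T₁(V₁/V₂)^(n−1) = 641×(1.91)^0.45 = 857 K; P₂ = P₁(V₁/V₂)^n = 6640 kPa.
W = (P₁V₁−P₂V₂)/(n−1) = (2600×3.86−6640×2.02)/0.45 = -7520 J.
ΔU = nCvΔT = 1.88×20.8×(857−641) = 8460 J.
Q = ΔU + W = 940 J.
Net over both steps: W = -27500 J, Q = -19100 J, ΔU = 8460 J.

-27500 J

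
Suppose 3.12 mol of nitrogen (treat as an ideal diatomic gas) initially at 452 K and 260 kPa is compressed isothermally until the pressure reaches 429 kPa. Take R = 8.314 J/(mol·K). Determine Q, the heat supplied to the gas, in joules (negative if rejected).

V₁ = nRT₁/P₁ = 3.12×8.314×452/260 = 45.1 L.
Isothermal: T stays 452 K; PV = const ⇒ V₂ = 27.3 L, P₂ = 429 kPa.
ΔU = 0 (ideal gas, T constant).
W = nRT ln(V₂/V₁) = 3.12×8.314×452×ln(0.606) = -5870 J.
Q = ΔU + W = -5870 J.

-5870 J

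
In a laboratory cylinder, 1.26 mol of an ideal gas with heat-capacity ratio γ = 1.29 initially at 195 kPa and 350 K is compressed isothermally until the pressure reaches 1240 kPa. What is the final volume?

2.96 L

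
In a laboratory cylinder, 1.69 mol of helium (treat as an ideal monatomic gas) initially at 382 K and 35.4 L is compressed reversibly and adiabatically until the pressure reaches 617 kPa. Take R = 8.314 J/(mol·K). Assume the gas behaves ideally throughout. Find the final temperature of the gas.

670 K

P₁ = nRT₁/V₁ = 1.69×8.314×382/35.4 = 152 kPa.
Adiabatic: T₂/T₁ = (P₂/P₁)^((γ−1)/γ) ⇒ T₂ = 382×(4.07)^0.400 = 670 K; V₂ = 15.3 L.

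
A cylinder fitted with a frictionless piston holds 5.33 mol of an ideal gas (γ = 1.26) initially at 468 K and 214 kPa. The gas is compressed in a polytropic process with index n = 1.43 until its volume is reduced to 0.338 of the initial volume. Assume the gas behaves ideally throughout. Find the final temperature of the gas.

746 K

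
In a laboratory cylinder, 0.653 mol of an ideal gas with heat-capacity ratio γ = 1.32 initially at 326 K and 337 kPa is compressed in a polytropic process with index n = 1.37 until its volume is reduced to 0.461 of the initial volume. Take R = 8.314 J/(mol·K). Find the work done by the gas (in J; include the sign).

-1590 J

V₁ = nRT₁/P₁ = 0.653×8.314×326/337 = 5.25 L.
Polytropic n=1.37: T₂ = T₁(V₁/V₂)^(n−1) = 326×(2.17)^0.37 = 434 K; P₂ = P₁(V₁/V₂)^n = 974 kPa.
W = (P₁V₁−P₂V₂)/(n−1) = (337×5.25−974×2.42)/0.37 = -1590 J.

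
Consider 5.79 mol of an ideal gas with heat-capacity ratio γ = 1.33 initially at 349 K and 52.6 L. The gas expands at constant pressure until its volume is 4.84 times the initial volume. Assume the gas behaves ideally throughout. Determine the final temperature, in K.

P₁ = nRT₁/V₁ = 5.79×8.314×349/52.6 = 319 kPa.
Isobaric: P stays 319 kPa; V/T = const ⇒ T₂ = 1690 K, V₂ = 255 L.

1690 K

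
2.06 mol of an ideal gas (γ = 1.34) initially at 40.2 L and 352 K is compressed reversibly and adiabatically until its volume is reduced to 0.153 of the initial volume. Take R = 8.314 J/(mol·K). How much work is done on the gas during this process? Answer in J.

15800 J

P₁ = nRT₁/V₁ = 2.06×8.314×352/40.2 = 150 kPa.
Adiabatic: TV^(γ−1) = const ⇒ T₂ = 352×(6.54)^0.340 = 666 K; PV^γ = const ⇒ P₂ = 1860 kPa.
ΔU = nCvΔT = 2.06×24.5×(666−352) = 15800 J.
Q = 0 for an adiabatic process, so W = −ΔU = -15800 J.
Work done on the gas = −W_by = 15800 J.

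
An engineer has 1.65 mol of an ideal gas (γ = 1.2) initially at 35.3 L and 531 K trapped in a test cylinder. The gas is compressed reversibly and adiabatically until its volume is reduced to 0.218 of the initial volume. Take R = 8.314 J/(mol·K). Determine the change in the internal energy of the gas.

13000 J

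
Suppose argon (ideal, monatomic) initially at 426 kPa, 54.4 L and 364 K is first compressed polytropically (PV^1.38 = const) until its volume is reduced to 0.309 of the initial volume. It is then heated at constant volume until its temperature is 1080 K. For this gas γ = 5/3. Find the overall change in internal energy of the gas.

n = P₁V₁/(RT₁) = 426×54.4/(8.314×364) = 7.66 mol.
Step 1 — Polytropic n=1.38: T₂ = T₁(V₁/V₂)^(n−1) = 364×(3.24)^0.38 = 569 K; P₂ = P₁(V₁/V₂)^n = 2150 kPa.
W = (P₁V₁−P₂V₂)/(n−1) = (426×54.4−2150×16.8)/0.38 = -34300 J.
ΔU = nCvΔT = 7.66×12.5×(569−364) = 19600 J.
Q = ΔU + W = -14800 J.
State after step 1: P = 2150 kPa, V = 16.8 L, T = 569 K.
Step 2 — Isochoric: V stays 16.8 L; P/T = const ⇒ T₂ = 1080 K, P₂ = 4090 kPa.
W = 0 (no volume change).
ΔU = nCvΔT = 7.66×12.5×(1080−569) = 48800 J.
Q = ΔU = 48800 J.
Net over both steps: W = -34300 J, Q = 34100 J, ΔU = 68400 J.

68400 J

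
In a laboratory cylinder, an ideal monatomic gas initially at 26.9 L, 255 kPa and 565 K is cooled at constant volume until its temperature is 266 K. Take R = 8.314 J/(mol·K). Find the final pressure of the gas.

120 kPa

Isochoric: V stays 26.9 L; P/T = const ⇒ T₂ = 266 K, P₂ = 120 kPa.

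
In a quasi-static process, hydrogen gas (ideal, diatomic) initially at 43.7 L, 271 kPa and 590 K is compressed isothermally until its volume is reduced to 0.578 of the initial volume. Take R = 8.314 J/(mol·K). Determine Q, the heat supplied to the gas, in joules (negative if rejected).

-6490 J

n = P₁V₁/(RT₁) = 271×43.7/(8.314×590) = 2.41 mol.
Isothermal: T stays 590 K; PV = const ⇒ V₂ = 25.3 L, P₂ = 469 kPa.
ΔU = 0 (ideal gas, T constant).
W = nRT ln(V₂/V₁) = 2.41×8.314×590×ln(0.578) = -6490 J.
Q = ΔU + W = -6490 J.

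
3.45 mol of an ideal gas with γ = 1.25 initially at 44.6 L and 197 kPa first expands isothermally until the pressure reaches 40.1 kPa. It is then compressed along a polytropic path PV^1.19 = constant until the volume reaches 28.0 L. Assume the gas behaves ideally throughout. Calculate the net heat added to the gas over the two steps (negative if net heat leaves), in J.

T₁ = P₁V₁/(nR) = 197×44.6/(3.45×8.314) = 306 K.
Step 1 — Isothermal: T stays 306 K; PV = const ⇒ V₂ = 219 L, P₂ = 40.1 kPa.
ΔU = 0 (ideal gas, T constant).
W = nRT ln(V₂/V₁) = 3.45×8.314×306×ln(4.91) = 14000 J.
Q = ΔU + W = 14000 J.
State after step 1: P = 40.1 kPa, V = 219 L, T = 306 K.
Step 2 — Polytropic n=1.19: T₂ = T₁(V₁/V₂)^(n−1) = 306×(7.83)^0.19 = 453 K; P₂ = P₁(V₁/V₂)^n = 464 kPa.
W = (P₁V₁−P₂V₂)/(n−1) = (40.1×219−464×28.0)/0.19 = -22100 J.
ΔU = nCvΔT = 3.45×33.3×(453−306) = 16800 J.
Q = ΔU + W = -5310 J.
Net over both steps: W = -8130 J, Q = 8680 J, ΔU = 16800 J.

8680 J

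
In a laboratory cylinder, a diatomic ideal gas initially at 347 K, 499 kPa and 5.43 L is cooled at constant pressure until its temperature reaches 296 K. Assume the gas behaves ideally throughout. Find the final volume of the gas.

4.63 L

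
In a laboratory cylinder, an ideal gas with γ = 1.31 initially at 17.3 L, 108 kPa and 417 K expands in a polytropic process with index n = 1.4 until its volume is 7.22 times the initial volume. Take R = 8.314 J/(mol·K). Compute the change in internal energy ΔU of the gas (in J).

-3290 J

n = P₁V₁/(RT₁) = 108×17.3/(8.314×417) = 0.539 mol.
Polytropic n=1.4: T₂ = T₁(V₁/V₂)^(n−1) = 417×(0.139)^0.40 = 189 K; P₂ = P₁(V₁/V₂)^n = 6.78 kPa.
For an ideal gas ΔU = nCvΔT with Cv = R/(γ−1) = 26.8 J/(mol·K).
ΔU = 0.539×26.8×(189−417) = -3290 J.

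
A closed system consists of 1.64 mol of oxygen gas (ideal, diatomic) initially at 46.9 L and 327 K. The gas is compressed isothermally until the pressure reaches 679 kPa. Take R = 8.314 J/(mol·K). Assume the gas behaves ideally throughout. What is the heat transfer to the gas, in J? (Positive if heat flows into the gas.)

-8770 J

P₁ = nRT₁/V₁ = 1.64×8.314×327/46.9 = 95.1 kPa.
Isothermal: T stays 327 K; PV = const ⇒ V₂ = 6.57 L, P₂ = 679 kPa.
ΔU = 0 (ideal gas, T constant).
W = nRT ln(V₂/V₁) = 1.64×8.314×327×ln(0.140) = -8770 J.
Q = ΔU + W = -8770 J.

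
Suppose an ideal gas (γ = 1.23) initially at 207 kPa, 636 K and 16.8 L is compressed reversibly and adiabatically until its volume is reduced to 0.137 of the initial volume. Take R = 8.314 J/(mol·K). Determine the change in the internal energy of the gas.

n = P₁V₁/(RT₁) = 207×16.8/(8.314×636) = 0.658 mol.
Adiabatic: TV^(γ−1) = const ⇒ T₂ = 636×(7.30)^0.230 = 1000 K; PV^γ = const ⇒ P₂ = 2390 kPa.
For an ideal gas ΔU = nCvΔT with Cv = R/(γ−1) = 36.1 J/(mol·K).
ΔU = 0.658×36.1×(1000−636) = 8760 J.

8760 J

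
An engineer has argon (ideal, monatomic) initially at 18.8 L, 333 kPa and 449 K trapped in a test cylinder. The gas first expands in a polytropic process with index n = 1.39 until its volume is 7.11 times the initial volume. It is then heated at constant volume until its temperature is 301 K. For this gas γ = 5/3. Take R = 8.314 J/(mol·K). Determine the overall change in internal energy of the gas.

-3100 J

n = P₁V₁/(RT₁) = 333×18.8/(8.314×449) = 1.68 mol.
Step 1 — Polytropic n=1.39: T₂ = T₁(V₁/V₂)^(n−1) = 449×(0.141)^0.39 = 209 K; P₂ = P₁(V₁/V₂)^n = 21.8 kPa.
W = (P₁V₁−P₂V₂)/(n−1) = (333×18.8−21.8×134)/0.39 = 8580 J.
ΔU = nCvΔT = 1.68×12.5×(209−449) = -5020 J.
Q = ΔU + W = 3560 J.
State after step 1: P = 21.8 kPa, V = 134 L, T = 209 K.
Step 2 — Isochoric: V stays 134 L; P/T = const ⇒ T₂ = 301 K, P₂ = 31.4 kPa.
W = 0 (no volume change).
ΔU = nCvΔT = 1.68×12.5×(301−209) = 1930 J.
Q = ΔU = 1930 J.
Net over both steps: W = 8580 J, Q = 5490 J, ΔU = -3100 J.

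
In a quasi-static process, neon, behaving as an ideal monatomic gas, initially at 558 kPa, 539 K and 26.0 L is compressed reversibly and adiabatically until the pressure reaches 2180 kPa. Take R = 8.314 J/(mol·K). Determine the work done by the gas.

n = P₁V₁/(RT₁) = 558×26.0/(8.314×539) = 3.24 mol.
Adiabatic: T₂/T₁ = (P₂/P₁)^((γ−1)/γ) ⇒ T₂ = 539×(3.91)^0.400 = 930 K; V₂ = 11.5 L.
ΔU = nCvΔT = 3.24×12.5×(930−539) = 15800 J.
Q = 0 for an adiabatic process, so W = −ΔU = -15800 J.

-15800 J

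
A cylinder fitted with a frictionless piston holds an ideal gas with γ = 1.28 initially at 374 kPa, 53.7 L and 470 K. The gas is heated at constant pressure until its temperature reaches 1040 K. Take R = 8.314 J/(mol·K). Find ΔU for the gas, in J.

87000 J

n = P₁V₁/(RT₁) = 374×53.7/(8.314×470) = 5.14 mol.
Isobaric: P stays 374 kPa; V/T = const ⇒ T₂ = 1040 K, V₂ = 119 L.
For an ideal gas ΔU = nCvΔT with Cv = R/(γ−1) = 29.7 J/(mol·K).
ΔU = 5.14×29.7×(1040−470) = 87000 J.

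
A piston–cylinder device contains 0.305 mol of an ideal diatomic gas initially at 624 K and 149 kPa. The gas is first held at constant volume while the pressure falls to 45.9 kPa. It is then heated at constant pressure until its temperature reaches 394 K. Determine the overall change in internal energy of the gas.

-1460 J

V₁ = nRT₁/P₁ = 0.305×8.314×624/149 = 10.6 L.
Step 1 — Isochoric: V stays 10.6 L; P/T = const ⇒ T₂ = 192 K, P₂ = 45.9 kPa.
W = 0 (no volume change).
ΔU = nCvΔT = 0.305×20.8×(192−624) = -2740 J.
Q = ΔU = -2740 J.
State after step 1: P = 45.9 kPa, V = 10.6 L, T = 192 K.
Step 2 — Isobaric: P stays 45.9 kPa; V/T = const ⇒ T₂ = 394 K, V₂ = 21.8 L.
W = PΔV = 45.9×(21.8−10.6) kPa·L = 512 J.
ΔU = nCvΔT = 0.305×20.8×(394−192) = 1280 J.
Q = ΔU + W = nCpΔT = 1790 J.
Net over both steps: W = 512 J, Q = -946 J, ΔU = -1460 J.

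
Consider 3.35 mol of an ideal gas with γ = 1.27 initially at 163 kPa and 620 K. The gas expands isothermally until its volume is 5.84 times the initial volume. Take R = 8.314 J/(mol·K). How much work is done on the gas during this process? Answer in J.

V₁ = nRT₁/P₁ = 3.35×8.314×620/163 = 106 L.
Isothermal: T stays 620 K; PV = const ⇒ V₂ = 619 L, P₂ = 27.9 kPa.
W = nRT ln(V₂/V₁) = 3.35×8.314×620×ln(5.84) = 30500 J.
Work done on the gas = −W_by = -30500 J.

-30500 J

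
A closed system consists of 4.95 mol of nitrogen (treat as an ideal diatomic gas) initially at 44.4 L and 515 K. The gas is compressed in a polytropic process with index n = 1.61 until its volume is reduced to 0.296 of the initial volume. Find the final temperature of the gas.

1080 K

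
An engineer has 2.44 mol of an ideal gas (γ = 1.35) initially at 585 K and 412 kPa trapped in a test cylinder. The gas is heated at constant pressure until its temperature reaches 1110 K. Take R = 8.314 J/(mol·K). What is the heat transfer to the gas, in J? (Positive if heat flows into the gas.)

41100 J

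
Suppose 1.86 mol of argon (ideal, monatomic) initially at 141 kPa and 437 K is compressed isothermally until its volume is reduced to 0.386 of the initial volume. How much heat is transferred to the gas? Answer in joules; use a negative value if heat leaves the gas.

V₁ = nRT₁/P₁ = 1.86×8.314×437/141 = 47.9 L.
Isothermal: T stays 437 K; PV = const ⇒ V₂ = 18.5 L, P₂ = 365 kPa.
ΔU = 0 (ideal gas, T constant).
W = nRT ln(V₂/V₁) = 1.86×8.314×437×ln(0.386) = -6430 J.
Q = ΔU + W = -6430 J.

-6430 J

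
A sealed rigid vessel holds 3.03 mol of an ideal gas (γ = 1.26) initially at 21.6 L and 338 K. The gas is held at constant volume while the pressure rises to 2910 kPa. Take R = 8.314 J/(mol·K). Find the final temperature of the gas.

2500 K

P₁ = nRT₁/V₁ = 3.03×8.314×338/21.6 = 394 kPa.
Isochoric: V stays 21.6 L; P/T = const ⇒ T₂ = 2500 K, P₂ = 2910 kPa.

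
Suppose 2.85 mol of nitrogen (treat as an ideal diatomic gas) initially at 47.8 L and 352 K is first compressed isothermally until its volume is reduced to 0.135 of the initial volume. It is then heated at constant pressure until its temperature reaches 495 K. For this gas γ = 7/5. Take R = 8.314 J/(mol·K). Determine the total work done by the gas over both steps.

-13300 J

P₁ = nRT₁/V₁ = 2.85×8.314×352/47.8 = 174 kPa.
Step 1 — Isothermal: T stays 352 K; PV = const ⇒ V₂ = 6.45 L, P₂ = 1290 kPa.
ΔU = 0 (ideal gas, T constant).
W = nRT ln(V₂/V₁) = 2.85×8.314×352×ln(0.135) = -16700 J.
Q = ΔU + W = -16700 J.
State after step 1: P = 1290 kPa, V = 6.45 L, T = 352 K.
Step 2 — Isobaric: P stays 1290 kPa; V/T = const ⇒ T₂ = 495 K, V₂ = 9.07 L.
W = PΔV = 1290×(9.07−6.45) kPa·L = 3390 J.
ΔU = nCvΔT = 2.85×20.8×(495−352) = 8470 J.
Q = ΔU + W = nCpΔT = 11900 J.
Net over both steps: W = -13300 J, Q = -4840 J, ΔU = 8470 J.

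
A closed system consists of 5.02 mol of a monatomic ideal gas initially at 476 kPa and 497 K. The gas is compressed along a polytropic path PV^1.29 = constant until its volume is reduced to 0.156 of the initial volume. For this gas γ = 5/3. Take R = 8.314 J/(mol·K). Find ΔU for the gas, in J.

V₁ = nRT₁/P₁ = 5.02×8.314×497/476 = 43.6 L.
Polytropic n=1.29: T₂ = T₁(V₁/V₂)^(n−1) = 497×(6.41)^0.29 = 852 K; P₂ = P₁(V₁/V₂)^n = 5230 kPa.
For an ideal gas ΔU = nCvΔT with Cv = (3/2)R = 12.5 J/(mol·K).
ΔU = 5.02×12.5×(852−497) = 22200 J.

22200 J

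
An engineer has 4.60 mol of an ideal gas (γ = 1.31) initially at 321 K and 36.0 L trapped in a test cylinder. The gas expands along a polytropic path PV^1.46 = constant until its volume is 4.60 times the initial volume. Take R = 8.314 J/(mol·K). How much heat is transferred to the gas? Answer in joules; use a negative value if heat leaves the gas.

P₁ = nRT₁/V₁ = 4.60×8.314×321/36.0 = 341 kPa.
Polytropic n=1.46: T₂ = T₁(V₁/V₂)^(n−1) = 321×(0.217)^0.46 = 159 K; P₂ = P₁(V₁/V₂)^n = 36.7 kPa.
W = (P₁V₁−P₂V₂)/(n−1) = (341×36.0−36.7×166)/0.46 = 13500 J.
ΔU = nCvΔT = 4.60×26.8×(159−321) = -20000 J.
Q = ΔU + W = -6510 J.

-6510 J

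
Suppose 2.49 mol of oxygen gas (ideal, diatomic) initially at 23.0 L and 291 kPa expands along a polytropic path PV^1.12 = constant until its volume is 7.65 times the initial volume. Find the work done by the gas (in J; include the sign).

T₁ = P₁V₁/(nR) = 291×23.0/(2.49×8.314) = 323 K.
Polytropic n=1.12: T₂ = T₁(V₁/V₂)^(n−1) = 323×(0.131)^0.12 = 253 K; P₂ = P₁(V₁/V₂)^n = 29.8 kPa.
W = (P₁V₁−P₂V₂)/(n−1) = (291×23.0−29.8×176)/0.12 = 12100 J.

12100 J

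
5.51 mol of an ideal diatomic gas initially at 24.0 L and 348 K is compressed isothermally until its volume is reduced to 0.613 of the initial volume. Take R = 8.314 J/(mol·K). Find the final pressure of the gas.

P₁ = nRT₁/V₁ = 5.51×8.314×348/24.0 = 664 kPa.
Isothermal: T stays 348 K; PV = const ⇒ V₂ = 14.7 L, P₂ = 1080 kPa.

1080 kPa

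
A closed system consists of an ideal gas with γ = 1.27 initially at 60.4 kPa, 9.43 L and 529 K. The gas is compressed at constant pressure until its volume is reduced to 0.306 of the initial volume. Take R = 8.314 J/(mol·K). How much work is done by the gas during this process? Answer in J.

n = P₁V₁/(RT₁) = 60.4×9.43/(8.314×529) = 0.130 mol.
Isobaric: P stays 60.4 kPa; V/T = const ⇒ T₂ = 162 K, V₂ = 2.89 L.
W = PΔV = 60.4×(2.89−9.43) kPa·L = -395 J.

-395 J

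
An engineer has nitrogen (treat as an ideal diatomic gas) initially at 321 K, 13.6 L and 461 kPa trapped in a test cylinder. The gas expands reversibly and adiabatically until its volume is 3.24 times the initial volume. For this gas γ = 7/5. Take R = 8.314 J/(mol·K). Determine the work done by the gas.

n = P₁V₁/(RT₁) = 461×13.6/(8.314×321) = 2.35 mol.
Adiabatic: TV^(γ−1) = const ⇒ T₂ = 321×(0.309)^0.400 = 201 K; PV^γ = const ⇒ P₂ = 88.9 kPa.
ΔU = nCvΔT = 2.35×20.8×(201−321) = -5880 J.
Q = 0 for an adiabatic process, so W = −ΔU = 5880 J.

5880 J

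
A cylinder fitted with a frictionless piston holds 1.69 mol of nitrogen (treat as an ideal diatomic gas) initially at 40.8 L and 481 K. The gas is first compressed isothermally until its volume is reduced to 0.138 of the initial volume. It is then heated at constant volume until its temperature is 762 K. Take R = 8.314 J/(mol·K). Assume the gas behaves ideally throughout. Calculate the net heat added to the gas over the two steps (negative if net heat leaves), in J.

P₁ = nRT₁/V₁ = 1.69×8.314×481/40.8 = 166 kPa.
Step 1 — Isothermal: T stays 481 K; PV = const ⇒ V₂ = 5.63 L, P₂ = 1200 kPa.
ΔU = 0 (ideal gas, T constant).
W = nRT ln(V₂/V₁) = 1.69×8.314×481×ln(0.138) = -13400 J.
Q = ΔU + W = -13400 J.
State after step 1: P = 1200 kPa, V = 5.63 L, T = 481 K.
Step 2 — Isochoric: V stays 5.63 L; P/T = const ⇒ T₂ = 762 K, P₂ = 1900 kPa.
W = 0 (no volume change).
ΔU = nCvΔT = 1.69×20.8×(762−481) = 9870 J.
Q = ΔU = 9870 J.
Net over both steps: W = -13400 J, Q = -3510 J, ΔU = 9870 J.

-3510 J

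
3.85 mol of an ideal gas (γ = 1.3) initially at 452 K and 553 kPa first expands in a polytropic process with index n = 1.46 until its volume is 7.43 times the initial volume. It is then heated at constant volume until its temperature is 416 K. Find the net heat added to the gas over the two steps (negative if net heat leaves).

V₁ = nRT₁/P₁ = 3.85×8.314×452/553 = 26.2 L.
Step 1 — Polytropic n=1.46: T₂ = T₁(V₁/V₂)^(n−1) = 452×(0.135)^0.46 = 180 K; P₂ = P₁(V₁/V₂)^n = 29.6 kPa.
W = (P₁V₁−P₂V₂)/(n−1) = (553×26.2−29.6×194)/0.46 = 18900 J.
ΔU = nCvΔT = 3.85×27.7×(180−452) = -29100 J.
Q = ΔU + W = -10100 J.
State after step 1: P = 29.6 kPa, V = 194 L, T = 180 K.
Step 2 — Isochoric: V stays 194 L; P/T = const ⇒ T₂ = 416 K, P₂ = 68.5 kPa.
W = 0 (no volume change).
ΔU = nCvΔT = 3.85×27.7×(416−180) = 25200 J.
Q = ΔU = 25200 J.
Net over both steps: W = 18900 J, Q = 15100 J, ΔU = -3840 J.

15100 J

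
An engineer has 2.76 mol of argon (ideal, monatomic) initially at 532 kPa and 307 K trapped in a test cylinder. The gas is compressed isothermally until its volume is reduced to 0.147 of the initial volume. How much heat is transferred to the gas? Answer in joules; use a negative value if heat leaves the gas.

V₁ = nRT₁/P₁ = 2.76×8.314×307/532 = 13.2 L.
Isothermal: T stays 307 K; PV = const ⇒ V₂ = 1.95 L, P₂ = 3620 kPa.
ΔU = 0 (ideal gas, T constant).
W = nRT ln(V₂/V₁) = 2.76×8.314×307×ln(0.147) = -13500 J.
Q = ΔU + W = -13500 J.

-13500 J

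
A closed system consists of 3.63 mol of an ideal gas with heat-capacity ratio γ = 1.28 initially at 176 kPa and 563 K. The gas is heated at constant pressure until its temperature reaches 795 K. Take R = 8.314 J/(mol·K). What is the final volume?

136 L

V₁ = nRT₁/P₁ = 3.63×8.314×563/176 = 96.5 L.
Isobaric: P stays 176 kPa; V/T = const ⇒ T₂ = 795 K, V₂ = 136 L.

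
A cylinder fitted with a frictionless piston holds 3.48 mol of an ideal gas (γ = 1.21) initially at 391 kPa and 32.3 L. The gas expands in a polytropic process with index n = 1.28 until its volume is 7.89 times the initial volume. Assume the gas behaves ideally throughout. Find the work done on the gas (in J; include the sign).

-19800 J

T₁ = P₁V₁/(nR) = 391×32.3/(3.48×8.314) = 437 K.
Polytropic n=1.28: T₂ = T₁(V₁/V₂)^(n−1) = 437×(0.127)^0.28 = 245 K; P₂ = P₁(V₁/V₂)^n = 27.8 kPa.
W = (P₁V₁−P₂V₂)/(n−1) = (391×32.3−27.8×255)/0.28 = 19800 J.
Work done on the gas = −W_by = -19800 J.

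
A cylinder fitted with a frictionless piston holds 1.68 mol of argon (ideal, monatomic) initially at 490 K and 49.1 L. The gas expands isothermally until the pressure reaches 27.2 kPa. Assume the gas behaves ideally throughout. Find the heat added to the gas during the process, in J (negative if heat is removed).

P₁ = nRT₁/V₁ = 1.68×8.314×490/49.1 = 139 kPa.
Isothermal: T stays 490 K; PV = const ⇒ V₂ = 252 L, P₂ = 27.2 kPa.
ΔU = 0 (ideal gas, T constant).
W = nRT ln(V₂/V₁) = 1.68×8.314×490×ln(5.12) = 11200 J.
Q = ΔU + W = 11200 J.

11200 J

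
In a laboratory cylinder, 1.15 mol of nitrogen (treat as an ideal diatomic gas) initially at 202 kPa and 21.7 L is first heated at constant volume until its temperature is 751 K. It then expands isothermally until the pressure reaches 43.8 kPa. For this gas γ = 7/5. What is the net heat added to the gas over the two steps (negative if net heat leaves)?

21500 J

T₁ = P₁V₁/(nR) = 202×21.7/(1.15×8.314) = 458 K.
Step 1 — Isochoric: V stays 21.7 L; P/T = const ⇒ T₂ = 751 K, P₂ = 331 kPa.
W = 0 (no volume change).
ΔU = nCvΔT = 1.15×20.8×(751−458) = 6990 J.
Q = ΔU = 6990 J.
State after step 1: P = 331 kPa, V = 21.7 L, T = 751 K.
Step 2 — Isothermal: T stays 751 K; PV = const ⇒ V₂ = 164 L, P₂ = 43.8 kPa.
ΔU = 0 (ideal gas, T constant).
W = nRT ln(V₂/V₁) = 1.15×8.314×751×ln(7.55) = 14500 J.
Q = ΔU + W = 14500 J.
Net over both steps: W = 14500 J, Q = 21500 J, ΔU = 6990 J.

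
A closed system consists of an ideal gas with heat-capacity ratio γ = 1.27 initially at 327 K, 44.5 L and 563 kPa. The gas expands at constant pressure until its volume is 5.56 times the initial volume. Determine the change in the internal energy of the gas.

423000 J

n = P₁V₁/(RT₁) = 563×44.5/(8.314×327) = 9.22 mol.
Isobaric: P stays 563 kPa; V/T = const ⇒ T₂ = 1820 K, V₂ = 247 L.
For an ideal gas ΔU = nCvΔT with Cv = R/(γ−1) = 30.8 J/(mol·K).
ΔU = 9.22×30.8×(1820−327) = 423000 J.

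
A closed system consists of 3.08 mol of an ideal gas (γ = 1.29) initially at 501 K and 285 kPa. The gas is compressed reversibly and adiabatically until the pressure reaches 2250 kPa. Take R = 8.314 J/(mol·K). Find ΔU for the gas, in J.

26200 J

V₁ = nRT₁/P₁ = 3.08×8.314×501/285 = 45.0 L.
Adiabatic: T₂/T₁ = (P₂/P₁)^((γ−1)/γ) ⇒ T₂ = 501×(7.89)^0.225 = 797 K; V₂ = 9.07 L.
For an ideal gas ΔU = nCvΔT with Cv = R/(γ−1) = 28.7 J/(mol·K).
ΔU = 3.08×28.7×(797−501) = 26200 J.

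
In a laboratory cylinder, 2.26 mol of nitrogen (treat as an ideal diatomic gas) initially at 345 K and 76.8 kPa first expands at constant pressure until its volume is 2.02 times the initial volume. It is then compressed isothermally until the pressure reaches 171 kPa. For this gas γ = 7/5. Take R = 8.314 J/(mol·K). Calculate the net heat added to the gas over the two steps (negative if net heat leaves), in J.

V₁ = nRT₁/P₁ = 2.26×8.314×345/76.8 = 84.4 L.
Step 1 — Isobaric: P stays 76.8 kPa; V/T = const ⇒ T₂ = 697 K, V₂ = 171 L.
W = PΔV = 76.8×(171−84.4) kPa·L = 6610 J.
ΔU = nCvΔT = 2.26×20.8×(697−345) = 16500 J.
Q = ΔU + W = nCpΔT = 23100 J.
State after step 1: P = 76.8 kPa, V = 171 L, T = 697 K.
Step 2 — Isothermal: T stays 697 K; PV = const ⇒ V₂ = 76.6 L, P₂ = 171 kPa.
ΔU = 0 (ideal gas, T constant).
W = nRT ln(V₂/V₁) = 2.26×8.314×697×ln(0.449) = -10500 J.
Q = ΔU + W = -10500 J.
Net over both steps: W = -3870 J, Q = 12700 J, ΔU = 16500 J.

12700 J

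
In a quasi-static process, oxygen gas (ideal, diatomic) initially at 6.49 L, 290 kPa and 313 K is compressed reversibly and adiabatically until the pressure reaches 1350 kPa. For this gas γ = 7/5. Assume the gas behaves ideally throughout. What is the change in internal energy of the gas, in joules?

n = P₁V₁/(RT₁) = 290×6.49/(8.314×313) = 0.723 mol.
Adiabatic: T₂/T₁ = (P₂/P₁)^((γ−1)/γ) ⇒ T₂ = 313×(4.66)^0.286 = 486 K; V₂ = 2.16 L.
For an ideal gas ΔU = nCvΔT with Cv = (5/2)R = 20.8 J/(mol·K).
ΔU = 0.723×20.8×(486−313) = 2600 J.

2600 J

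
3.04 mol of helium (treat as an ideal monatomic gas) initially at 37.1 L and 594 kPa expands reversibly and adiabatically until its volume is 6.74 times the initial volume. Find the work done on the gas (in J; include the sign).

T₁ = P₁V₁/(nR) = 594×37.1/(3.04×8.314) = 872 K.
Adiabatic: TV^(γ−1) = const ⇒ T₂ = 872×(0.148)^0.667 = 244 K; PV^γ = const ⇒ P₂ = 24.7 kPa.
ΔU = nCvΔT = 3.04×12.5×(244−872) = -23800 J.
Q = 0 for an adiabatic process, so W = −ΔU = 23800 J.
Work done on the gas = −W_by = -23800 J.

-23800 J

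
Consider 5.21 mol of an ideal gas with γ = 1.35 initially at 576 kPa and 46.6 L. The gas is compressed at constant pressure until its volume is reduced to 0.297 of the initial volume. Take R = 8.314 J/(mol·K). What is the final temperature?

184 K

T₁ = P₁V₁/(nR) = 576×46.6/(5.21×8.314) = 620 K.
Isobaric: P stays 576 kPa; V/T = const ⇒ T₂ = 184 K, V₂ = 13.8 L.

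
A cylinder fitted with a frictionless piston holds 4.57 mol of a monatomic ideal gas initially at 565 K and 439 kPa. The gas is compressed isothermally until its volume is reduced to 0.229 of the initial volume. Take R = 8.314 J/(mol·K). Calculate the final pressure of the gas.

1920 kPa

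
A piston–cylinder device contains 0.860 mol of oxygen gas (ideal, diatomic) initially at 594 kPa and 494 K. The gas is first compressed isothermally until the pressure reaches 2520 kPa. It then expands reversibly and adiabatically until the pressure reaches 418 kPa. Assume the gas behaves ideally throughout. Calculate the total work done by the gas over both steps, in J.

-1560 J

V₁ = nRT₁/P₁ = 0.860×8.314×494/594 = 5.95 L.
Step 1 — Isothermal: T stays 494 K; PV = const ⇒ V₂ = 1.40 L, P₂ = 2520 kPa.
ΔU = 0 (ideal gas, T constant).
W = nRT ln(V₂/V₁) = 0.860×8.314×494×ln(0.236) = -5100 J.
Q = ΔU + W = -5100 J.
State after step 1: P = 2520 kPa, V = 1.40 L, T = 494 K.
Step 2 — Adiabatic: T₂/T₁ = (P₂/P₁)^((γ−1)/γ) ⇒ T₂ = 494×(0.166)^0.286 = 296 K; V₂ = 5.06 L.
ΔU = nCvΔT = 0.860×20.8×(296−494) = -3550 J.
Q = 0 for an adiabatic process, so W = −ΔU = 3550 J.
Net over both steps: W = -1560 J, Q = -5100 J, ΔU = -3550 J.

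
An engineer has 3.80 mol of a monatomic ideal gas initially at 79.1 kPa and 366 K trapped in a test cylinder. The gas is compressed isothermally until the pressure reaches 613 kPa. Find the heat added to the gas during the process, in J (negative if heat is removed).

V₁ = nRT₁/P₁ = 3.80×8.314×366/79.1 = 146 L.
Isothermal: T stays 366 K; PV = const ⇒ V₂ = 18.9 L, P₂ = 613 kPa.
ΔU = 0 (ideal gas, T constant).
W = nRT ln(V₂/V₁) = 3.80×8.314×366×ln(0.129) = -23700 J.
Q = ΔU + W = -23700 J.

-23700 J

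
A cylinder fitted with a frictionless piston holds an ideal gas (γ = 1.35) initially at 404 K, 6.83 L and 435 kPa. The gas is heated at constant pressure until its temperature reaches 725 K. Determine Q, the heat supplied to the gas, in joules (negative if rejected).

9110 J

n = P₁V₁/(RT₁) = 435×6.83/(8.314×404) = 0.885 mol.
Isobaric: P stays 435 kPa; V/T = const ⇒ T₂ = 725 K, V₂ = 12.3 L.
W = PΔV = 435×(12.3−6.83) kPa·L = 2360 J.
ΔU = nCvΔT = 0.885×23.8×(725−404) = 6740 J.
Q = ΔU + W = nCpΔT = 9110 J.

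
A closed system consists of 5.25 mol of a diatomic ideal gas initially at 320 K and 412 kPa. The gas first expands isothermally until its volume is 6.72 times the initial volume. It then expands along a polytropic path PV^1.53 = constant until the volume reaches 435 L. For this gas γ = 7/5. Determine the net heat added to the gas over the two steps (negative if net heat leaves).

24100 J

V₁ = nRT₁/P₁ = 5.25×8.314×320/412 = 33.9 L.
Step 1 — Isothermal: T stays 320 K; PV = const ⇒ V₂ = 228 L, P₂ = 61.3 kPa.
ΔU = 0 (ideal gas, T constant).
W = nRT ln(V₂/V₁) = 5.25×8.314×320×ln(6.72) = 26600 J.
Q = ΔU + W = 26600 J.
State after step 1: P = 61.3 kPa, V = 228 L, T = 320 K.
Step 2 — Polytropic n=1.53: T₂ = T₁(V₁/V₂)^(n−1) = 320×(0.524)^0.53 = 227 K; P₂ = P₁(V₁/V₂)^n = 22.8 kPa.
W = (P₁V₁−P₂V₂)/(n−1) = (61.3×228−22.8×435)/0.53 = 7650 J.
ΔU = nCvΔT = 5.25×20.8×(227−320) = -10100 J.
Q = ΔU + W = -2490 J.
Net over both steps: W = 34300 J, Q = 24100 J, ΔU = -10100 J.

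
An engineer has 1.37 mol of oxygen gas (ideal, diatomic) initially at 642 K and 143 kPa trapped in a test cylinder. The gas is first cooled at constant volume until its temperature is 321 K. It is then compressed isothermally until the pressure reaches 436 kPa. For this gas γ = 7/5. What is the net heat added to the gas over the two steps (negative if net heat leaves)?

V₁ = nRT₁/P₁ = 1.37×8.314×642/143 = 51.1 L.
Step 1 — Isochoric: V stays 51.1 L; P/T = const ⇒ T₂ = 321 K, P₂ = 71.5 kPa.
W = 0 (no volume change).
ΔU = nCvΔT = 1.37×20.8×(321−642) = -9140 J.
Q = ΔU = -9140 J.
State after step 1: P = 71.5 kPa, V = 51.1 L, T = 321 K.
Step 2 — Isothermal: T stays 321 K; PV = const ⇒ V₂ = 8.39 L, P₂ = 436 kPa.
ΔU = 0 (ideal gas, T constant).
W = nRT ln(V₂/V₁) = 1.37×8.314×321×ln(0.164) = -6610 J.
Q = ΔU + W = -6610 J.
Net over both steps: W = -6610 J, Q = -15800 J, ΔU = -9140 J.

-15800 J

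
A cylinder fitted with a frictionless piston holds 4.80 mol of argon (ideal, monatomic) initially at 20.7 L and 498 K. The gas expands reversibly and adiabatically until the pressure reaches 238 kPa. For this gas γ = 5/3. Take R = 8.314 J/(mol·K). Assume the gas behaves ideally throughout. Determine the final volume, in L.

47.8 L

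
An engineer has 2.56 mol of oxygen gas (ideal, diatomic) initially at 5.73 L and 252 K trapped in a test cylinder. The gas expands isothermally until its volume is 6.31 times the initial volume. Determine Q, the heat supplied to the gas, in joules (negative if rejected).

9880 J

P₁ = nRT₁/V₁ = 2.56×8.314×252/5.73 = 936 kPa.
Isothermal: T stays 252 K; PV = const ⇒ V₂ = 36.2 L, P₂ = 148 kPa.
ΔU = 0 (ideal gas, T constant).
W = nRT ln(V₂/V₁) = 2.56×8.314×252×ln(6.31) = 9880 J.
Q = ΔU + W = 9880 J.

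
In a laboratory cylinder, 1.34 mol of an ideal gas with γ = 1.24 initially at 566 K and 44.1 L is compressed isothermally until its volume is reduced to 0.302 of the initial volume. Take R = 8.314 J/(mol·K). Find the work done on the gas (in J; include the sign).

P₁ = nRT₁/V₁ = 1.34×8.314×566/44.1 = 143 kPa.
Isothermal: T stays 566 K; PV = const ⇒ V₂ = 13.3 L, P₂ = 473 kPa.
W = nRT ln(V₂/V₁) = 1.34×8.314×566×ln(0.302) = -7550 J.
Work done on the gas = −W_by = 7550 J.

7550 J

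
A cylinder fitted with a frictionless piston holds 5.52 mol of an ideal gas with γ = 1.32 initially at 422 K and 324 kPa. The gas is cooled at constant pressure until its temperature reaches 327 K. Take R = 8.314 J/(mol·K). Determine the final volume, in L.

46.3 L

V₁ = nRT₁/P₁ = 5.52×8.314×422/324 = 59.8 L.
Isobaric: P stays 324 kPa; V/T = const ⇒ T₂ = 327 K, V₂ = 46.3 L.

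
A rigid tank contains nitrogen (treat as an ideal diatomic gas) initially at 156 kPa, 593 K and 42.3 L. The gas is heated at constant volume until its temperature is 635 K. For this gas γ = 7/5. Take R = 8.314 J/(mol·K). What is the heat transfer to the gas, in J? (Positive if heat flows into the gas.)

1170 J

n = P₁V₁/(RT₁) = 156×42.3/(8.314×593) = 1.34 mol.
Isochoric: V stays 42.3 L; P/T = const ⇒ T₂ = 635 K, P₂ = 167 kPa.
W = 0 (no volume change).
ΔU = nCvΔT = 1.34×20.8×(635−593) = 1170 J.
Q = ΔU = 1170 J.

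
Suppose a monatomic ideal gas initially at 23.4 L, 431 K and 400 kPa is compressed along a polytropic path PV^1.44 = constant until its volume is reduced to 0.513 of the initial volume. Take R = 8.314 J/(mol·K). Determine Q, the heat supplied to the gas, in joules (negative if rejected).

-2470 J

n = P₁V₁/(RT₁) = 400×23.4/(8.314×431) = 2.61 mol.
Polytropic n=1.44: T₂ = T₁(V₁/V₂)^(n−1) = 431×(1.95)^0.44 = 578 K; P₂ = P₁(V₁/V₂)^n = 1050 kPa.
W = (P₁V₁−P₂V₂)/(n−1) = (400×23.4−1050×12.0)/0.44 = -7260 J.
ΔU = nCvΔT = 2.61×12.5×(578−431) = 4790 J.
Q = ΔU + W = -2470 J.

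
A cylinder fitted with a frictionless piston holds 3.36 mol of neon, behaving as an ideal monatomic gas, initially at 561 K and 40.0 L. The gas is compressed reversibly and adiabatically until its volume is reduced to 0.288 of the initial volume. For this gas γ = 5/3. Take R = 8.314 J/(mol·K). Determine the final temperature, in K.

P₁ = nRT₁/V₁ = 3.36×8.314×561/40.0 = 392 kPa.
Adiabatic: TV^(γ−1) = const ⇒ T₂ = 561×(3.47)^0.667 = 1290 K; PV^γ = const ⇒ P₂ = 3120 kPa.

1290 K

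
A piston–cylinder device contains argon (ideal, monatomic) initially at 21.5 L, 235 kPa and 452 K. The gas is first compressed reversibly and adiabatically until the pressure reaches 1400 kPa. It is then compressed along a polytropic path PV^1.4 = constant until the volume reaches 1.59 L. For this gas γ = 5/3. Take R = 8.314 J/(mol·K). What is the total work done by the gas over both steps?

-29700 J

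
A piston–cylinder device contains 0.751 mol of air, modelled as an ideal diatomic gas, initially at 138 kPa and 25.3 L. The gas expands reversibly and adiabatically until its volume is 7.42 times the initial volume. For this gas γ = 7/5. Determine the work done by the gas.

4810 J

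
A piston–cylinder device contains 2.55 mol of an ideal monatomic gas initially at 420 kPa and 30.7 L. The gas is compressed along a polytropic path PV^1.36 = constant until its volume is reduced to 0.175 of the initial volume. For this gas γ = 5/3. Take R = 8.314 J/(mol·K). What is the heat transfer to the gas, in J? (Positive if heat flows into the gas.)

T₁ = P₁V₁/(nR) = 420×30.7/(2.55×8.314) = 608 K.
Polytropic n=1.36: T₂ = T₁(V₁/V₂)^(n−1) = 608×(5.71)^0.36 = 1140 K; P₂ = P₁(V₁/V₂)^n = 4490 kPa.
W = (P₁V₁−P₂V₂)/(n−1) = (420×30.7−4490×5.37)/0.36 = -31300 J.
ΔU = nCvΔT = 2.55×12.5×(1140−608) = 16900 J.
Q = ΔU + W = -14400 J.

-14400 J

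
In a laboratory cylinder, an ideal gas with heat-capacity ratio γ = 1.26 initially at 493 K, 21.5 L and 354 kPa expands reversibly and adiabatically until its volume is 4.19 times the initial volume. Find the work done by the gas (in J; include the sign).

n = P₁V₁/(RT₁) = 354×21.5/(8.314×493) = 1.86 mol.
Adiabatic: TV^(γ−1) = const ⇒ T₂ = 493×(0.239)^0.260 = 340 K; PV^γ = const ⇒ P₂ = 58.2 kPa.
ΔU = nCvΔT = 1.86×32.0×(340−493) = -9100 J.
Q = 0 for an adiabatic process, so W = −ΔU = 9100 J.

9100 J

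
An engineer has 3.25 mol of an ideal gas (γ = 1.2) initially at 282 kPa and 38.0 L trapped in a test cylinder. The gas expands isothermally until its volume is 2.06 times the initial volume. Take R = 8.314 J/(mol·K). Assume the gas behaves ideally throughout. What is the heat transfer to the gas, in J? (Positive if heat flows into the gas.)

T₁ = P₁V₁/(nR) = 282×38.0/(3.25×8.314) = 397 K.
Isothermal: T stays 397 K; PV = const ⇒ V₂ = 78.3 L, P₂ = 137 kPa.
ΔU = 0 (ideal gas, T constant).
W = nRT ln(V₂/V₁) = 3.25×8.314×397×ln(2.06) = 7740 J.
Q = ΔU + W = 7740 J.

7740 J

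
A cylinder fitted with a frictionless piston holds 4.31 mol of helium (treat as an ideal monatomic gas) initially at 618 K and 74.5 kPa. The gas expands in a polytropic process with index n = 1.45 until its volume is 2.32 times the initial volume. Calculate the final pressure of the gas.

22.0 kPa

V₁ = nRT₁/P₁ = 4.31×8.314×618/74.5 = 297 L.
Polytropic n=1.45: T₂ = T₁(V₁/V₂)^(n−1) = 618×(0.431)^0.45 = 423 K; P₂ = P₁(V₁/V₂)^n = 22.0 kPa.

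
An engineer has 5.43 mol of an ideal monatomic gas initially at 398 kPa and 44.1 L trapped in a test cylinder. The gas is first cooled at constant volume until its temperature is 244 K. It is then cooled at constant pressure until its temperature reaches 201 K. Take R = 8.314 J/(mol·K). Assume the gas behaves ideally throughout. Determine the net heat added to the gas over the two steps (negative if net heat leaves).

T₁ = P₁V₁/(nR) = 398×44.1/(5.43×8.314) = 389 K.
Step 1 — Isochoric: V stays 44.1 L; P/T = const ⇒ T₂ = 244 K, P₂ = 250 kPa.
W = 0 (no volume change).
ΔU = nCvΔT = 5.43×12.5×(244−389) = -9800 J.
Q = ΔU = -9800 J.
State after step 1: P = 250 kPa, V = 44.1 L, T = 244 K.
Step 2 — Isobaric: P stays 250 kPa; V/T = const ⇒ T₂ = 201 K, V₂ = 36.3 L.
W = PΔV = 250×(36.3−44.1) kPa·L = -1940 J.
ΔU = nCvΔT = 5.43×12.5×(201−244) = -2910 J.
Q = ΔU + W = nCpΔT = -4850 J.
Net over both steps: W = -1940 J, Q = -14700 J, ΔU = -12700 J.

-14700 J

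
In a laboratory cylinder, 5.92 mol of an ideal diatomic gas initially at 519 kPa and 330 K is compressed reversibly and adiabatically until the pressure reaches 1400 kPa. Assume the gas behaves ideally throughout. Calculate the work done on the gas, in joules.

V₁ = nRT₁/P₁ = 5.92×8.314×330/519 = 31.3 L.
Adiabatic: T₂/T₁ = (P₂/P₁)^((γ−1)/γ) ⇒ T₂ = 330×(2.70)^0.286 = 438 K; V₂ = 15.4 L.
ΔU = nCvΔT = 5.92×20.8×(438−330) = 13300 J.
Q = 0 for an adiabatic process, so W = −ΔU = -13300 J.
Work done on the gas = −W_by = 13300 J.

13300 J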